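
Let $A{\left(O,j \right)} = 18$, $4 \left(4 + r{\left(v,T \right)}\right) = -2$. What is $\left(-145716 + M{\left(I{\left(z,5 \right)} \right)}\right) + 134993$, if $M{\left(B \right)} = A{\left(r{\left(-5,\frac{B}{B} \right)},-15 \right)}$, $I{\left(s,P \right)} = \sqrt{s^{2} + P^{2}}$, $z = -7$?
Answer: $-10705$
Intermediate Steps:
$r{\left(v,T \right)} = - \frac{9}{2}$ ($r{\left(v,T \right)} = -4 + \frac{1}{4} \left(-2\right) = -4 - \frac{1}{2} = - \frac{9}{2}$)
$I{\left(s,P \right)} = \sqrt{P^{2} + s^{2}}$
$M{\left(B \right)} = 18$
$\left(-145716 + M{\left(I{\left(z,5 \right)} \right)}\right) + 134993 = \left(-145716 + 18\right) + 134993 = -145698 + 134993 = -10705$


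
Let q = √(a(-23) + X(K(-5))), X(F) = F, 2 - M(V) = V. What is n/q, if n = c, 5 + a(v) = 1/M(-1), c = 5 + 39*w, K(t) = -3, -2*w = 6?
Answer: 112*I*√69/23 ≈ 40.45*I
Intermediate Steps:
w = -3 (w = -½*6 = -3)
M(V) = 2 - V
c = -112 (c = 5 + 39*(-3) = 5 - 117 = -112)
a(v) = -14/3 (a(v) = -5 + 1/(2 - 1*(-1)) = -5 + 1/(2 + 1) = -5 + 1/3 = -5 + ⅓ = -14/3)
q = I*√69/3 (q = √(-14/3 - 3) = √(-23/3) = I*√69/3 ≈ 2.7689*I)
n = -112
n/q = -112*(-I*√69/23) = -(-112)*I*√69/23 = 112*I*√69/23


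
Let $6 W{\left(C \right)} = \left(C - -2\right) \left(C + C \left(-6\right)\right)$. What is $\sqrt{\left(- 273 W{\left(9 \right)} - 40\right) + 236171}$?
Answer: $\frac{\sqrt{1034614}}{2} \approx 508.58$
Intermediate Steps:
$W{\left(C \right)} = - \frac{5 C \left(2 + C\right)}{6}$ ($W{\left(C \right)} = \frac{\left(C - -2\right) \left(C + C \left(-6\right)\right)}{6} = \frac{\left(C + 2\right) \left(C - 6 C\right)}{6} = \frac{\left(2 + C\right) \left(- 5 C\right)}{6} = \frac{\left(-5\right) C \left(2 + C\right)}{6} = - \frac{5 C \left(2 + C\right)}{6}$)
$\sqrt{\left(- 273 W{\left(9 \right)} - 40\right) + 236171} = \sqrt{\left(- 273 \left(\left(- \frac{5}{6}\right) 9 \left(2 + 9\right)\right) - 40\right) + 236171} = \sqrt{\left(- 273 \left(\left(- \frac{5}{6}\right) 9 \cdot 11\right) - 40\right) + 236171} = \sqrt{\left(\left(-273\right) \left(- \frac{165}{2}\right) - 40\right) + 236171} = \sqrt{\left(\frac{45045}{2} - 40\right) + 236171} = \sqrt{\frac{44965}{2} + 236171} = \sqrt{\frac{517307}{2}} = \frac{\sqrt{1034614}}{2}$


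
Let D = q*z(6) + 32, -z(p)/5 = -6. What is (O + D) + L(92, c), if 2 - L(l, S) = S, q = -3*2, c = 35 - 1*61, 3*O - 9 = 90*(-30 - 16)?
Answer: -1497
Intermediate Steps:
O = -1377 (O = 3 + (90*(-30 - 16))/3 = 3 + (90*(-46))/3 = 3 + (1/3)*(-4140) = 3 - 1380 = -1377)
z(p) = 30 (z(p) = -5*(-6) = 30)
c = -26 (c = 35 - 61 = -26)
q = -6
L(l, S) = 2 - S
D = -148 (D = -6*30 + 32 = -180 + 32 = -148)
(O + D) + L(92, c) = (-1377 - 148) + (2 - 1*(-26)) = -1525 + (2 + 26) = -1525 + 28 = -1497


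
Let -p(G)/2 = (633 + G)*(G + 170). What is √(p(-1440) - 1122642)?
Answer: I*√3172422 ≈ 1781.1*I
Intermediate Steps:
p(G) = -2*(170 + G)*(633 + G) (p(G) = -2*(633 + G)*(G + 170) = -2*(633 + G)*(170 + G) = -2*(170 + G)*(633 + G))
√(p(-1440) - 1122642) = √((-215220 - 1606*(-1440) - 2*(-1440)²) - 1122642) = √((-215220 + 2312640 - 2*2073600) - 1122642) = √((-215220 + 2312640 - 4147200) - 1122642) = √(-2049780 - 1122642) = √(-3172422) = I*√3172422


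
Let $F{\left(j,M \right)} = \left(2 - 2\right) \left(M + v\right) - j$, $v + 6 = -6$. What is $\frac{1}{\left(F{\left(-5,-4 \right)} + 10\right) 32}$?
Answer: $\frac{1}{480} \approx 0.0020833$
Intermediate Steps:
$v = -12$ ($v = -6 - 6 = -12$)
$F{\left(j,M \right)} = - j$ ($F{\left(j,M \right)} = \left(2 - 2\right) \left(M - 12\right) - j = 0 \left(-12 + M\right) - j = 0 - j = - j$)
$\frac{1}{\left(F{\left(-5,-4 \right)} + 10\right) 32} = \frac{1}{\left(\left(-1\right) \left(-5\right) + 10\right) 32} = \frac{1}{\left(5 + 10\right) 32} = \frac{1}{15 \cdot 32} = \frac{1}{480}$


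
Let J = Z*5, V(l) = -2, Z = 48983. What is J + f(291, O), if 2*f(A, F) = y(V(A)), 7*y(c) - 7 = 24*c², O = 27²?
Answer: 3428913/14 ≈ 2.4492e+5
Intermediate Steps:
O = 729
y(c) = 1 + 24*c²/7 (y(c) = 1 + (24*c²)/7 = 1 + 24*c²/7)
f(A, F) = 103/14 (f(A, F) = (1 + (24/7)*(-2)²)/2 = (1 + (24/7)*4)/2 = (1 + 96/7)/2 = (½)*(103/7) = 103/14)
J = 244915 (J = 48983*5 = 244915)
J + f(291, O) = 244915 + 103/14 = 3428913/14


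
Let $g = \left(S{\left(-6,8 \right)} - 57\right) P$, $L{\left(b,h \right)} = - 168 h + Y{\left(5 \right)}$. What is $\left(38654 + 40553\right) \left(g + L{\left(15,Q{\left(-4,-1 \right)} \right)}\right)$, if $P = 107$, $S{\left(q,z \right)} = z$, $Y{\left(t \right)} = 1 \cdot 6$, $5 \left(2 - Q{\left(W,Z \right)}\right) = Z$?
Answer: $- \frac{2220409831}{5} \approx -4.4408 \cdot 10^{8}$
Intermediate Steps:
$Q{\left(W,Z \right)} = 2 - \frac{Z}{5}$
$Y{\left(t \right)} = 6$
$L{\left(b,h \right)} = 6 - 168 h$ ($L{\left(b,h \right)} = - 168 h + 6 = 6 - 168 h$)
$g = -5243$ ($g = \left(8 - 57\right) 107 = \left(-49\right) 107 = -5243$)
$\left(38654 + 40553\right) \left(g + L{\left(15,Q{\left(-4,-1 \right)} \right)}\right) = \left(38654 + 40553\right) \left(-5243 + \left(6 - 168 \left(2 - - \frac{1}{5}\right)\right)\right) = 79207 \left(-5243 + \left(6 - 168 \left(2 + \frac{1}{5}\right)\right)\right) = 79207 \left(-5243 + \left(6 - \frac{1848}{5}\right)\right) = 79207 \left(-5243 - \frac{1818}{5}\right) = 79207 \left(- \frac{28033}{5}\right) = - \frac{2220409831}{5}$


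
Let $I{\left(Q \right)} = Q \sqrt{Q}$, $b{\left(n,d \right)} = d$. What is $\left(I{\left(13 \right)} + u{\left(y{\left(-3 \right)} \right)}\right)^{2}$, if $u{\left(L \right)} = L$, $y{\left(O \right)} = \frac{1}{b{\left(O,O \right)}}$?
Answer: $\frac{19774}{9} - \frac{26 \sqrt{13}}{3} \approx 2165.9$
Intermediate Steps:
$I{\left(Q \right)} = Q^{\frac{3}{2}}$
$y{\left(O \right)} = \frac{1}{O}$
$\left(I{\left(13 \right)} + u{\left(y{\left(-3 \right)} \right)}\right)^{2} = \left(13^{\frac{3}{2}} + \frac{1}{-3}\right)^{2} = \left(13 \sqrt{13} - \frac{1}{3}\right)^{2} = \left(- \frac{1}{3} + 13 \sqrt{13}\right)^{2}$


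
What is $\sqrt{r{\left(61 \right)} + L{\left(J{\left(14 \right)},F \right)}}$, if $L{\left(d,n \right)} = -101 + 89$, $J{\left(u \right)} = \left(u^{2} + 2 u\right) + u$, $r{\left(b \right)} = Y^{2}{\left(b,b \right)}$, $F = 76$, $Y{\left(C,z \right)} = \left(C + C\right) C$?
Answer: $2 \sqrt{13845838} \approx 7442.0$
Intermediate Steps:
$Y{\left(C,z \right)} = 2 C^{2}$ ($Y{\left(C,z \right)} = 2 C C = 2 C^{2}$)
$r{\left(b \right)} = 4 b^{4}$ ($r{\left(b \right)} = \left(2 b^{2}\right)^{2} = 4 b^{4}$)
$J{\left(u \right)} = u^{2} + 3 u$
$L{\left(d,n \right)} = -12$
$\sqrt{r{\left(61 \right)} + L{\left(J{\left(14 \right)},F \right)}} = \sqrt{4 \cdot 61^{4} - 12} = \sqrt{4 \cdot 13845841 - 12} = \sqrt{55383364 - 12} = \sqrt{55383352} = 2 \sqrt{13845838}$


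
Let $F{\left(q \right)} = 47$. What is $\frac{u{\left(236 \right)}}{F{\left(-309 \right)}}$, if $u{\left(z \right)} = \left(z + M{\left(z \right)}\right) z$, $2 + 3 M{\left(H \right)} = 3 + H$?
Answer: $\frac{74340}{47} \approx 1581.7$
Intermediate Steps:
$M{\left(H \right)} = \frac{1}{3} + \frac{H}{3}$ ($M{\left(H \right)} = - \frac{2}{3} + \frac{3 + H}{3} = - \frac{2}{3} + \left(1 + \frac{H}{3}\right) = \frac{1}{3} + \frac{H}{3}$)
$u{\left(z \right)} = z \left(\frac{1}{3} + \frac{4 z}{3}\right)$ ($u{\left(z \right)} = \left(z + \left(\frac{1}{3} + \frac{z}{3}\right)\right) z = \left(\frac{1}{3} + \frac{4 z}{3}\right) z = z \left(\frac{1}{3} + \frac{4 z}{3}\right)$)
$\frac{u{\left(236 \right)}}{F{\left(-309 \right)}} = \frac{\frac{1}{3} \cdot 236 \left(1 + 4 \cdot 236\right)}{47} = \frac{1}{3} \cdot 236 \left(1 + 944\right) \frac{1}{47} = \frac{1}{3} \cdot 236 \cdot 945 \cdot \frac{1}{47} = 74340 \cdot \frac{1}{47} = \frac{74340}{47}$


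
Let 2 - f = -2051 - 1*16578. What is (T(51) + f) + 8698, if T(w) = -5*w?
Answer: 27074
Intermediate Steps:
f = 18631 (f = 2 - (-2051 - 1*16578) = 2 - (-2051 - 16578) = 2 - 1*(-18629) = 2 + 18629 = 18631)
(T(51) + f) + 8698 = (-5*51 + 18631) + 8698 = (-255 + 18631) + 8698 = 18376 + 8698 = 27074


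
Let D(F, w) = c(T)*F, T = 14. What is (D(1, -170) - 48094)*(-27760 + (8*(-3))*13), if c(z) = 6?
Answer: 1349926336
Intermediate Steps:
D(F, w) = 6*F
(D(1, -170) - 48094)*(-27760 + (8*(-3))*13) = (6*1 - 48094)*(-27760 + (8*(-3))*13) = (6 - 48094)*(-27760 - 24*13) = -48088*(-27760 - 312) = -48088*(-28072) = 1349926336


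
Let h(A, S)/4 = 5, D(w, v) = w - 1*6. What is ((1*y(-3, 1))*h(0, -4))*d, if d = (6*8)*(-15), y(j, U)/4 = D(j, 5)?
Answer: 518400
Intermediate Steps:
D(w, v) = -6 + w (D(w, v) = w - 6 = -6 + w)
h(A, S) = 20 (h(A, S) = 4*5 = 20)
y(j, U) = -24 + 4*j (y(j, U) = 4*(-6 + j) = -24 + 4*j)
d = -720 (d = 48*(-15) = -720)
((1*y(-3, 1))*h(0, -4))*d = ((1*(-24 + 4*(-3)))*20)*(-720) = ((1*(-24 - 12))*20)*(-720) = ((1*(-36))*20)*(-720) = -36*20*(-720) = -720*(-720) = 518400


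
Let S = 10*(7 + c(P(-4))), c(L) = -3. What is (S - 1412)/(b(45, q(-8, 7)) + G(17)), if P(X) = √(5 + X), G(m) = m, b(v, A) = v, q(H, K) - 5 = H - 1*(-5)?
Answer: -686/31 ≈ -22.129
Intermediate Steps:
q(H, K) = 10 + H (q(H, K) = 5 + (H - 1*(-5)) = 5 + (H + 5) = 5 + (5 + H) = 10 + H)
S = 40 (S = 10*(7 - 3) = 10*4 = 40)
(S - 1412)/(b(45, q(-8, 7)) + G(17)) = (40 - 1412)/(45 + 17) = -1372/62 = -1372*1/62 = -686/31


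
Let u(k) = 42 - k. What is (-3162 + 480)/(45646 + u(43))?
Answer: -894/15215 ≈ -0.058758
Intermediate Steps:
(-3162 + 480)/(45646 + u(43)) = (-3162 + 480)/(45646 + (42 - 1*43)) = -2682/(45646 + (42 - 43)) = -2682/(45646 - 1) = -2682/45645 = -2682*1/45645 = -894/15215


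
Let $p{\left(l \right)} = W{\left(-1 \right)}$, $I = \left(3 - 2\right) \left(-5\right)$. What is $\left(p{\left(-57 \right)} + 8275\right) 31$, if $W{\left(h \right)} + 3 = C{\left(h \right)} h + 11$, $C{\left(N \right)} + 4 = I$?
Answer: $257052$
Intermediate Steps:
$I = -5$ ($I = 1 \left(-5\right) = -5$)
$C{\left(N \right)} = -9$ ($C{\left(N \right)} = -4 - 5 = -9$)
$W{\left(h \right)} = 8 - 9 h$ ($W{\left(h \right)} = -3 - \left(-11 + 9 h\right) = 8 - 9 h$)
$p{\left(l \right)} = 17$ ($p{\left(l \right)} = 8 - -9 = 8 + 9 = 17$)
$\left(p{\left(-57 \right)} + 8275\right) 31 = \left(17 + 8275\right) 31 = 8292 \cdot 31 = 257052$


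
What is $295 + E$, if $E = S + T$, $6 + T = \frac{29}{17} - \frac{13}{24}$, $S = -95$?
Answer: $\frac{79627}{408} \approx 195.16$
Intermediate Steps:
$T = - \frac{1973}{408}$ ($T = -6 + \left(\frac{29}{17} - \frac{13}{24}\right) = -6 + \frac{475}{408} = - \frac{1973}{408} \approx -4.8358$)
$E = - \frac{40733}{408}$ ($E = -95 - \frac{1973}{408} = - \frac{40733}{408} \approx -99.836$)
$295 + E = 295 - \frac{40733}{408} = \frac{79627}{408}$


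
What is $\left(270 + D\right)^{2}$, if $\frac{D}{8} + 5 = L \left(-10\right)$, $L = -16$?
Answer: $2280100$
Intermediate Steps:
$D = 1240$ ($D = -40 + 8 \left(\left(-16\right) \left(-10\right)\right) = -40 + 8 \cdot 160 = -40 + 1280 = 1240$)
$\left(270 + D\right)^{2} = \left(270 + 1240\right)^{2} = 1510^{2} = 2280100$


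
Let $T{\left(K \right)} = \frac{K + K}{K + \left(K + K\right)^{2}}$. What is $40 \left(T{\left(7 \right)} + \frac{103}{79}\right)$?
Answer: $\frac{125800}{2291} \approx 54.911$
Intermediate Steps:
$T{\left(K \right)} = \frac{2 K}{K + 4 K^{2}}$ ($T{\left(K \right)} = \frac{2 K}{K + \left(2 K\right)^{2}} = \frac{2 K}{K + 4 K^{2}}$)
$40 \left(T{\left(7 \right)} + \frac{103}{79}\right) = 40 \left(\frac{2}{1 + 4 \cdot 7} + \frac{103}{79}\right) = 40 \left(\frac{2}{1 + 28} + 103 \cdot \frac{1}{79}\right) = 40 \left(\frac{2}{29} + \frac{103}{79}\right) = 40 \cdot \frac{3145}{2291} = \frac{125800}{2291}$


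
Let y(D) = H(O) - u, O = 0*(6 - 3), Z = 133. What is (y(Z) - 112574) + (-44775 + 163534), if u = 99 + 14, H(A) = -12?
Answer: 6060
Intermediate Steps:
O = 0 (O = 0*3 = 0)
u = 113
y(D) = -125 (y(D) = -12 - 1*113 = -12 - 113 = -125)
(y(Z) - 112574) + (-44775 + 163534) = (-125 - 112574) + (-44775 + 163534) = -112699 + 118759 = 6060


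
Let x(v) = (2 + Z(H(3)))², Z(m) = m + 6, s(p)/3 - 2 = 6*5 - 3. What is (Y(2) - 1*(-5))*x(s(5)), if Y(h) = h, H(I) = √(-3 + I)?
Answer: 448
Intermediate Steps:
s(p) = 87 (s(p) = 6 + 3*(6*5 - 3) = 6 + 3*(30 - 3) = 6 + 3*27 = 6 + 81 = 87)
Z(m) = 6 + m
x(v) = 64 (x(v) = (2 + (6 + √(-3 + 3)))² = (2 + (6 + √0))² = (2 + (6 + 0))² = (2 + 6)² = 8² = 64)
(Y(2) - 1*(-5))*x(s(5)) = (2 - 1*(-5))*64 = (2 + 5)*64 = 7*64 = 448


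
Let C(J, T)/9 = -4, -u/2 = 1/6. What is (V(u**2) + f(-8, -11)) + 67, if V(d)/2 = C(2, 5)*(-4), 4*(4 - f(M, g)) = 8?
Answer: 357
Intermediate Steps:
u = -1/3 (u = -2/6 = -2*1/6 = -1/3 ≈ -0.33333)
f(M, g) = 2 (f(M, g) = 4 - 1/4*8 = 4 - 2 = 2)
C(J, T) = -36 (C(J, T) = 9*(-4) = -36)
V(d) = 288 (V(d) = 2*(-36*(-4)) = 2*144 = 288)
(V(u**2) + f(-8, -11)) + 67 = (288 + 2) + 67 = 290 + 67 = 357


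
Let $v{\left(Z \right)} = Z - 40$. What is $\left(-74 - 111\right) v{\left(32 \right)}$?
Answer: $1480$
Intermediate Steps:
$v{\left(Z \right)} = -40 + Z$
$\left(-74 - 111\right) v{\left(32 \right)} = \left(-74 - 111\right) \left(-40 + 32\right) = \left(-74 - 111\right) \left(-8\right) = \left(-185\right) \left(-8\right) = 1480$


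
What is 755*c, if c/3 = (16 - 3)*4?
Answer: 117780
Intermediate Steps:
c = 156 (c = 3*((16 - 3)*4) = 3*(13*4) = 3*52 = 156)
755*c = 755*156 = 117780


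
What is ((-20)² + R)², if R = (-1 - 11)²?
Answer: 295936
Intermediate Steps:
R = 144 (R = (-12)² = 144)
((-20)² + R)² = ((-20)² + 144)² = (400 + 144)² = 544² = 295936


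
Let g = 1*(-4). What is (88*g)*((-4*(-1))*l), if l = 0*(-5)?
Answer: 0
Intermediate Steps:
g = -4
l = 0
(88*g)*((-4*(-1))*l) = (88*(-4))*(-4*(-1)*0) = -1408*0 = -352*0 = 0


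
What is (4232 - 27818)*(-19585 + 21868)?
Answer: -53846838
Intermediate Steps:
(4232 - 27818)*(-19585 + 21868) = -23586*2283 = -53846838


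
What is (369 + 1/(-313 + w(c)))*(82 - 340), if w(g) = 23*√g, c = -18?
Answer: -10233277428/107491 + 17802*I*√2/107491 ≈ -95201.0 + 0.23421*I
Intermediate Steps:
(369 + 1/(-313 + w(c)))*(82 - 340) = (369 + 1/(-313 + 23*√(-18)))*(82 - 340) = (369 + 1/(-313 + 23*(3*I*√2)))*(-258) = (369 + 1/(-313 + 69*I*√2))*(-258) = -95202 - 258/(-313 + 69*I*√2)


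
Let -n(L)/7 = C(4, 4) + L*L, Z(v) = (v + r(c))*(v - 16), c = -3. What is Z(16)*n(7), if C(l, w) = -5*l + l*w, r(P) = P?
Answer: 0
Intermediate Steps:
Z(v) = (-16 + v)*(-3 + v) (Z(v) = (v - 3)*(v - 16) = (-3 + v)*(-16 + v) = (-16 + v)*(-3 + v))
n(L) = 28 - 7*L² (n(L) = -7*(4*(-5 + 4) + L*L) = -7*(4*(-1) + L²) = -7*(-4 + L²) = 28 - 7*L²)
Z(16)*n(7) = (48 + 16² - 19*16)*(28 - 7*7²) = (48 + 256 - 304)*(28 - 7*49) = 0*(28 - 343) = 0*(-315) = 0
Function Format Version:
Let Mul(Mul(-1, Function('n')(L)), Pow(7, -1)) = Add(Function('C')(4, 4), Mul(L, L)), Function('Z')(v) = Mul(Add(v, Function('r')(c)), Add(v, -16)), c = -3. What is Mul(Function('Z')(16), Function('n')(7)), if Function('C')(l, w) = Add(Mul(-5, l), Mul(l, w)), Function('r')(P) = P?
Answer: 0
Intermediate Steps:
Function('Z')(v) = Mul(Add(-16, v), Add(-3, v)) (Function('Z')(v) = Mul(Add(v, -3), Add(v, -16)) = Mul(Add(-3, v), Add(-16, v)) = Mul(Add(-16, v), Add(-3, v)))
Function('n')(L) = Add(28, Mul(-7, Pow(L, 2))) (Function('n')(L) = Mul(-7, Add(Mul(4, Add(-5, 4)), Mul(L, L))) = Mul(-7, Add(Mul(4, -1), Pow(L, 2))) = Mul(-7, Add(-4, Pow(L, 2))) = Add(28, Mul(-7, Pow(L, 2))))
Mul(Function('Z')(16), Function('n')(7)) = Mul(Add(48, Pow(16, 2), Mul(-19, 16)), Add(28, Mul(-7, Pow(7, 2)))) = Mul(Add(48, 256, -304), Add(28, Mul(-7, 49))) = Mul(0, Add(28, -343)) = Mul(0, -315) = 0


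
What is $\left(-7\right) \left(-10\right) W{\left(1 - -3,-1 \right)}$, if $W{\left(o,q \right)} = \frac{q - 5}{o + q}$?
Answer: $-140$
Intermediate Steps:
$W{\left(o,q \right)} = \frac{-5 + q}{o + q}$
$\left(-7\right) \left(-10\right) W{\left(1 - -3,-1 \right)} = \left(-7\right) \left(-10\right) \frac{-5 - 1}{\left(1 - -3\right) - 1} = 70 \frac{1}{\left(1 + 3\right) - 1} \left(-6\right) = 70 \frac{1}{4 - 1} \left(-6\right) = 70 \cdot \frac{1}{3} \left(-6\right) = 70 \left(-2\right) = -140$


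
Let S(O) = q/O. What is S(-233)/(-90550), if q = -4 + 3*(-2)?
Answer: -1/2109815 ≈ -4.7397e-7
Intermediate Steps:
q = -10 (q = -4 - 6 = -10)
S(O) = -10/O
S(-233)/(-90550) = -10/(-233)/(-90550) = -10*(-1/233)*(-1/90550) = (10/233)*(-1/90550) = -1/2109815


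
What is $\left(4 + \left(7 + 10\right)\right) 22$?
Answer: $462$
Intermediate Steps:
$\left(4 + \left(7 + 10\right)\right) 22 = \left(4 + 17\right) 22 = 21 \cdot 22 = 462$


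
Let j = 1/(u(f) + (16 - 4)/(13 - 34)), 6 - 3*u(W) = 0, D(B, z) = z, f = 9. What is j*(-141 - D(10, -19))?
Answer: -427/5 ≈ -85.400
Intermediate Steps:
u(W) = 2 (u(W) = 2 - ⅓*0 = 2 + 0 = 2)
j = 7/10 (j = 1/(2 + (16 - 4)/(13 - 34)) = 1/(2 + 12/(-21)) = 1/(2 + 12*(-1/21)) = 1/(2 - 4/7) = 1/(10/7) = 7/10 ≈ 0.70000)
j*(-141 - D(10, -19)) = 7*(-141 - 1*(-19))/10 = 7*(-141 + 19)/10 = (7/10)*(-122) = -427/5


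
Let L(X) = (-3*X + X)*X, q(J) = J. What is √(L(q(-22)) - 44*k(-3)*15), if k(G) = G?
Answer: 2*√253 ≈ 31.812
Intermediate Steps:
L(X) = -2*X² (L(X) = (-2*X)*X = -2*X²)
√(L(q(-22)) - 44*k(-3)*15) = √(-2*(-22)² - 44*(-3)*15) = √(-2*484 + 132*15) = √(-968 + 1980) = √1012 = 2*√253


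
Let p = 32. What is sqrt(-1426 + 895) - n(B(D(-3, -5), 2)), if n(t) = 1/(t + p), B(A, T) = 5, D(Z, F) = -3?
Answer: -1/37 + 3*I*sqrt(59) ≈ -0.027027 + 23.043*I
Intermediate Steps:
n(t) = 1/(32 + t) (n(t) = 1/(t + 32) = 1/(32 + t))
sqrt(-1426 + 895) - n(B(D(-3, -5), 2)) = sqrt(-1426 + 895) - 1/(32 + 5) = sqrt(-531) - 1/37 = 3*I*sqrt(59) - 1*1/37 = 3*I*sqrt(59) - 1/37 = -1/37 + 3*I*sqrt(59)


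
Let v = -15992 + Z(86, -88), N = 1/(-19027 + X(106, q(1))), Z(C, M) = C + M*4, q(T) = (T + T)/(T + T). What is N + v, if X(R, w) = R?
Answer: -307617619/18921 ≈ -16258.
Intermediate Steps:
q(T) = 1 (q(T) = (2*T)/((2*T)) = (2*T)*(1/(2*T)) = 1)
Z(C, M) = C + 4*M
N = -1/18921 (N = 1/(-19027 + 106) = 1/(-18921) = -1/18921 ≈ -5.2851e-5)
v = -16258 (v = -15992 + (86 + 4*(-88)) = -15992 + (86 - 352) = -15992 - 266 = -16258)
N + v = -1/18921 - 16258 = -307617619/18921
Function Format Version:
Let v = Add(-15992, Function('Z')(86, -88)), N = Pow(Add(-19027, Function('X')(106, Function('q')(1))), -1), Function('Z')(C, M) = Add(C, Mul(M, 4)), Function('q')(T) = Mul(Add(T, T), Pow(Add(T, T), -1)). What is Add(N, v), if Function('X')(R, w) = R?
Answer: Rational(-307617619, 18921) ≈ -16258.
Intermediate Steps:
Function('q')(T) = 1 (Function('q')(T) = Mul(Mul(2, T), Pow(Mul(2, T), -1)) = Mul(Mul(2, T), Mul(Rational(1, 2), Pow(T, -1))) = 1)
Function('Z')(C, M) = Add(C, Mul(4, M))
N = Rational(-1, 18921) (N = Pow(Add(-19027, 106), -1) = Pow(-18921, -1) = Rational(-1, 18921) ≈ -5.2851e-5)
v = -16258 (v = Add(-15992, Add(86, Mul(4, -88))) = Add(-15992, Add(86, -352)) = Add(-15992, -266) = -16258)
Add(N, v) = Add(Rational(-1, 18921), -16258) = Rational(-307617619, 18921)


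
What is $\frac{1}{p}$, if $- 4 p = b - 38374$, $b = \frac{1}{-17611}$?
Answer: $\frac{70444}{675804515} \approx 0.00010424$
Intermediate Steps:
$b = - \frac{1}{17611} \approx -5.6783 \cdot 10^{-5}$
$p = \frac{675804515}{70444}$ ($p = - \frac{- \frac{1}{17611} - 38374}{4} = \left(- \frac{1}{4}\right) \left(- \frac{675804515}{17611}\right) = \frac{675804515}{70444} \approx 9593.5$)
$\frac{1}{p} = \frac{1}{\frac{675804515}{70444}} = \frac{70444}{675804515}$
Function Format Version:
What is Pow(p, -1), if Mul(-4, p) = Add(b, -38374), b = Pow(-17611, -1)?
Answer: Rational(70444, 675804515) ≈ 0.00010424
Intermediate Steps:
b = Rational(-1, 17611) ≈ -5.6783e-5
p = Rational(675804515, 70444) (p = Mul(Rational(-1, 4), Add(Rational(-1, 17611), -38374)) = Mul(Rational(-1, 4), Rational(-675804515, 17611)) = Rational(675804515, 70444) ≈ 9593.5)
Pow(p, -1) = Pow(Rational(675804515, 70444), -1) = Rational(70444, 675804515)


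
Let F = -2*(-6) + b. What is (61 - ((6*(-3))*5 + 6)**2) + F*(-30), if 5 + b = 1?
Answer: -7235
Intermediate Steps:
b = -4 (b = -5 + 1 = -4)
F = 8 (F = -2*(-6) - 4 = 12 - 4 = 8)
(61 - ((6*(-3))*5 + 6)**2) + F*(-30) = (61 - ((6*(-3))*5 + 6)**2) + 8*(-30) = (61 - (-18*5 + 6)**2) - 240 = (61 - (-90 + 6)**2) - 240 = (61 - 1*(-84)**2) - 240 = (61 - 1*7056) - 240 = (61 - 7056) - 240 = -6995 - 240 = -7235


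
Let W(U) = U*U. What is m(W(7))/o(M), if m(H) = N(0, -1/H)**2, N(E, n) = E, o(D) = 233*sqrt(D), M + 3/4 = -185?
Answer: 0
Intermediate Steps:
M = -743/4 (M = -3/4 - 185 = -743/4 ≈ -185.75)
W(U) = U**2
m(H) = 0 (m(H) = 0**2 = 0)
m(W(7))/o(M) = 0/((233*sqrt(-743/4))) = 0/((233*(I*sqrt(743)/2))) = 0/((233*I*sqrt(743)/2)) = 0*(-2*I*sqrt(743)/173119) = 0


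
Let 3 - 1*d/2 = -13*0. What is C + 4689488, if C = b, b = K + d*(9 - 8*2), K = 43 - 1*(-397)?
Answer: 4689886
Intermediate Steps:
K = 440 (K = 43 + 397 = 440)
d = 6 (d = 6 - (-26)*0 = 6 - 2*0 = 6 + 0 = 6)
b = 398 (b = 440 + 6*(9 - 8*2) = 440 + 6*(9 - 16) = 440 + 6*(-7) = 440 - 42 = 398)
C = 398
C + 4689488 = 398 + 4689488 = 4689886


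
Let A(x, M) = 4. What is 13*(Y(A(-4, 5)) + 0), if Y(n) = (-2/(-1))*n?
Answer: 104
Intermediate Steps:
Y(n) = 2*n (Y(n) = (-2*(-1))*n = 2*n)
13*(Y(A(-4, 5)) + 0) = 13*(2*4 + 0) = 13*(8 + 0) = 13*8 = 104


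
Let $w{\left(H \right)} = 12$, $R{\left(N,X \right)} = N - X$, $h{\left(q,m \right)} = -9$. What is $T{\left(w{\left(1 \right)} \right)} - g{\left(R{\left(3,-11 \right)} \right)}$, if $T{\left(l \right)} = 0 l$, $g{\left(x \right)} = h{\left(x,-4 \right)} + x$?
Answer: $-5$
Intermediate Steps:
$g{\left(x \right)} = -9 + x$
$T{\left(l \right)} = 0$
$T{\left(w{\left(1 \right)} \right)} - g{\left(R{\left(3,-11 \right)} \right)} = 0 - \left(-9 + \left(3 - -11\right)\right) = 0 - \left(-9 + \left(3 + 11\right)\right) = 0 - \left(-9 + 14\right) = 0 - 5 = -5$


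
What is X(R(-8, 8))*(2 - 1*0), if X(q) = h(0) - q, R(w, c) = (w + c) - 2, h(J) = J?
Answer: 4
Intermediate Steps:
R(w, c) = -2 + c + w (R(w, c) = (c + w) - 2 = -2 + c + w)
X(q) = -q (X(q) = 0 - q = -q)
X(R(-8, 8))*(2 - 1*0) = (-(-2 + 8 - 8))*(2 - 1*0) = (-1*(-2))*(2 + 0) = 2*2 = 4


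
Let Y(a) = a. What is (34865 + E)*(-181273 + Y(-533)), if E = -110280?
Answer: 13710899490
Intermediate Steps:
(34865 + E)*(-181273 + Y(-533)) = (34865 - 110280)*(-181273 - 533) = -75415*(-181806) = 13710899490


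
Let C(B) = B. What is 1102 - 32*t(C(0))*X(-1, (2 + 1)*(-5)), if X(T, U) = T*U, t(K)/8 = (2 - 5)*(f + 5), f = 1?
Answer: 70222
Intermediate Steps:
t(K) = -144 (t(K) = 8*((2 - 5)*(1 + 5)) = 8*(-3*6) = 8*(-18) = -144)
1102 - 32*t(C(0))*X(-1, (2 + 1)*(-5)) = 1102 - 32*(-144)*(-(2 + 1)*(-5)) = 1102 - (-4608)*(-3*(-5)) = 1102 - (-4608)*(-1*(-15)) = 1102 - (-4608)*15 = 1102 - 1*(-69120) = 1102 + 69120 = 70222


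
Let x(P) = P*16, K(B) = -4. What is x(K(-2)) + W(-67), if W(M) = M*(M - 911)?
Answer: 65462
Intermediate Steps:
x(P) = 16*P
W(M) = M*(-911 + M)
x(K(-2)) + W(-67) = 16*(-4) - 67*(-911 - 67) = -64 - 67*(-978) = -64 + 65526 = 65462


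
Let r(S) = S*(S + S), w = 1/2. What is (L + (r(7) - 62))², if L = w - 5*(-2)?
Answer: 8649/4 ≈ 2162.3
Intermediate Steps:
w = ½ ≈ 0.50000
r(S) = 2*S² (r(S) = S*(2*S) = 2*S²)
L = 21/2 (L = ½ - 5*(-2) = ½ + 10 = 21/2 ≈ 10.500)
(L + (r(7) - 62))² = (21/2 + (2*7² - 62))² = (21/2 + (2*49 - 62))² = (21/2 + (98 - 62))² = (21/2 + 36)² = (93/2)² = 8649/4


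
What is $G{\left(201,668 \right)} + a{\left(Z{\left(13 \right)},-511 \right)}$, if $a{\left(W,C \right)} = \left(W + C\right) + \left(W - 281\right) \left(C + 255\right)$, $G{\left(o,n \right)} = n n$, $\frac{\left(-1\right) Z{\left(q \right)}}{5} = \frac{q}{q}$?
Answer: $518924$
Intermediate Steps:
$Z{\left(q \right)} = -5$ ($Z{\left(q \right)} = - 5 \frac{q}{q} = \left(-5\right) 1 = -5$)
$G{\left(o,n \right)} = n^{2}$
$a{\left(W,C \right)} = C + W + \left(-281 + W\right) \left(255 + C\right)$ ($a{\left(W,C \right)} = \left(C + W\right) + \left(-281 + W\right) \left(255 + C\right) = C + W + \left(-281 + W\right) \left(255 + C\right)$)
$G{\left(201,668 \right)} + a{\left(Z{\left(13 \right)},-511 \right)} = 668^{2} - -72700 = 446224 + \left(-71655 + 143080 - 1280 + 2555\right) = 446224 + 72700 = 518924$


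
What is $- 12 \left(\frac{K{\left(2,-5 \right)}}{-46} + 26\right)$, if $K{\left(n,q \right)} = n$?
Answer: $- \frac{7164}{23} \approx -311.48$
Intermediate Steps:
$- 12 \left(\frac{K{\left(2,-5 \right)}}{-46} + 26\right) = - 12 \left(\frac{2}{-46} + 26\right) = - 12 \left(2 \left(- \frac{1}{46}\right) + 26\right) = - 12 \left(- \frac{1}{23} + 26\right) = \left(-12\right) \frac{597}{23} = - \frac{7164}{23}$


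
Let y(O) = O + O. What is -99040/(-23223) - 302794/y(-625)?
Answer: 3577792531/14514375 ≈ 246.50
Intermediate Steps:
y(O) = 2*O
-99040/(-23223) - 302794/y(-625) = -99040/(-23223) - 302794/(2*(-625)) = -99040*(-1/23223) - 302794/(-1250) = 99040/23223 - 302794*(-1/1250) = 99040/23223 + 151397/625 = 3577792531/14514375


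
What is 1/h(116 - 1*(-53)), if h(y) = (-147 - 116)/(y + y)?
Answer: -338/263 ≈ -1.2852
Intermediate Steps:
h(y) = -263/(2*y) (h(y) = -263*1/(2*y) = -263/(2*y))
1/h(116 - 1*(-53)) = 1/(-263/(2*(116 - 1*(-53)))) = 1/(-263/(2*(116 + 53))) = 1/(-263/2/169) = 1/(-263/2*1/169) = 1/(-263/338) = -338/263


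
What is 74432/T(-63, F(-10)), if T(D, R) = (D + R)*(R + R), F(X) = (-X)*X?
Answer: 9304/4075 ≈ 2.2832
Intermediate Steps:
F(X) = -X²
T(D, R) = 2*R*(D + R) (T(D, R) = (D + R)*(2*R) = 2*R*(D + R))
74432/T(-63, F(-10)) = 74432/((2*(-1*(-10)²)*(-63 - 1*(-10)²))) = 74432/((2*(-1*100)*(-63 - 1*100))) = 74432/((2*(-100)*(-63 - 100))) = 74432/((2*(-100)*(-163))) = 74432/32600 = 74432*(1/32600) = 9304/4075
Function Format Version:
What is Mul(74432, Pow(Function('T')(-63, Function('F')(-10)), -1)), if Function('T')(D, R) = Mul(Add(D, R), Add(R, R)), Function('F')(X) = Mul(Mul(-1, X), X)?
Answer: Rational(9304, 4075) ≈ 2.2832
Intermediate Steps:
Function('F')(X) = Mul(-1, Pow(X, 2))
Function('T')(D, R) = Mul(2, R, Add(D, R)) (Function('T')(D, R) = Mul(Add(D, R), Mul(2, R)) = Mul(2, R, Add(D, R)))
Mul(74432, Pow(Function('T')(-63, Function('F')(-10)), -1)) = Mul(74432, Pow(Mul(2, Mul(-1, Pow(-10, 2)), Add(-63, Mul(-1, Pow(-10, 2)))), -1)) = Mul(74432, Pow(Mul(2, Mul(-1, 100), Add(-63, Mul(-1, 100))), -1)) = Mul(74432, Pow(Mul(2, -100, Add(-63, -100)), -1)) = Mul(74432, Pow(Mul(2, -100, -163), -1)) = Mul(74432, Pow(32600, -1)) = Mul(74432, Rational(1, 32600)) = Rational(9304, 4075)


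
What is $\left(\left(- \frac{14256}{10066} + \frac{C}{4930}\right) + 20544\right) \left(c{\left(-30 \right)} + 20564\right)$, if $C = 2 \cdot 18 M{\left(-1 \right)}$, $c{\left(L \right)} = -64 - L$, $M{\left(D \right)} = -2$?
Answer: $\frac{1046447769085032}{2481269} \approx 4.2174 \cdot 10^{8}$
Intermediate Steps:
$C = -72$ ($C = 2 \cdot 18 \left(-2\right) = 36 \left(-2\right) = -72$)
$\left(\left(- \frac{14256}{10066} + \frac{C}{4930}\right) + 20544\right) \left(c{\left(-30 \right)} + 20564\right) = \left(\left(- \frac{14256}{10066} - \frac{72}{4930}\right) + 20544\right) \left(\left(-64 - -30\right) + 20564\right) = \left(\left(\left(-14256\right) \frac{1}{10066} - \frac{36}{2465}\right) + 20544\right) \left(\left(-64 + 30\right) + 20564\right) = \left(\left(- \frac{7128}{5033} - \frac{36}{2465}\right) + 20544\right) \left(-34 + 20564\right) = \left(- \frac{17751708}{12406345} + 20544\right) 20530 = \frac{254858199972}{12406345} \cdot 20530 = \frac{1046447769085032}{2481269}$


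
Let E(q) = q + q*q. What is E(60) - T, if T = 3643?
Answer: 17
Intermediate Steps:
E(q) = q + q²
E(60) - T = 60*(1 + 60) - 1*3643 = 60*61 - 3643 = 3660 - 3643 = 17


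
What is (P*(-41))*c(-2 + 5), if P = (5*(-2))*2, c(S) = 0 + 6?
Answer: 4920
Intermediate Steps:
c(S) = 6
P = -20 (P = -10*2 = -20)
(P*(-41))*c(-2 + 5) = -20*(-41)*6 = 820*6 = 4920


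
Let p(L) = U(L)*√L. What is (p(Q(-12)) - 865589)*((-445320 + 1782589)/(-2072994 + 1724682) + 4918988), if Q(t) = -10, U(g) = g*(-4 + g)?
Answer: -1483049305477026343/348312 + 59966942384545*I*√10/87078 ≈ -4.2578e+12 + 2.1777e+9*I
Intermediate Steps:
p(L) = L^(3/2)*(-4 + L) (p(L) = (L*(-4 + L))*√L = L^(3/2)*(-4 + L))
(p(Q(-12)) - 865589)*((-445320 + 1782589)/(-2072994 + 1724682) + 4918988) = ((-10)^(3/2)*(-4 - 10) - 865589)*((-445320 + 1782589)/(-2072994 + 1724682) + 4918988) = (-10*I*√10*(-14) - 865589)*(1337269/(-348312) + 4918988) = (140*I*√10 - 865589)*(1337269*(-1/348312) + 4918988) = (-865589 + 140*I*√10)*(-1337269/348312 + 4918988) = (-865589 + 140*I*√10)*(1713341210987/348312) = -1483049305477026343/348312 + 59966942384545*I*√10/87078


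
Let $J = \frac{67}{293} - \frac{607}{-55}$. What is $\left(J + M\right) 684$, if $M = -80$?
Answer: $- \frac{757642176}{16115} \approx -47015.0$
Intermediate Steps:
$J = \frac{181536}{16115}$ ($J = 67 \cdot \frac{1}{293} - - \frac{607}{55} = \frac{67}{293} + \frac{607}{55} = \frac{181536}{16115} \approx 11.265$)
$\left(J + M\right) 684 = \left(\frac{181536}{16115} - 80\right) 684 = \left(- \frac{1107664}{16115}\right) 684 = - \frac{757642176}{16115}$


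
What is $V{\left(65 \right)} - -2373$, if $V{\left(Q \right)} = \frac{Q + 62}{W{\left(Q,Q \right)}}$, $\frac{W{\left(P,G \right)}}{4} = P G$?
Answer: $\frac{40103827}{16900} \approx 2373.0$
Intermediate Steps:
$W{\left(P,G \right)} = 4 G P$ ($W{\left(P,G \right)} = 4 P G = 4 G P$)
$V{\left(Q \right)} = \frac{62 + Q}{4 Q^{2}}$ ($V{\left(Q \right)} = \frac{Q + 62}{4 Q Q} = \frac{62 + Q}{4 Q^{2}}$)
$V{\left(65 \right)} - -2373 = \frac{62 + 65}{4 \cdot 4225} - -2373 = \frac{1}{4} \cdot \frac{1}{4225} \cdot 127 + 2373 = \frac{127}{16900} + 2373 = \frac{40103827}{16900}$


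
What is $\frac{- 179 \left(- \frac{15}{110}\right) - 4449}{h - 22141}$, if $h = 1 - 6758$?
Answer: $\frac{97341}{635756} \approx 0.15311$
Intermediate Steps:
$h = -6757$ ($h = 1 - 6758 = -6757$)
$\frac{- 179 \left(- \frac{15}{110}\right) - 4449}{h - 22141} = \frac{- 179 \left(- \frac{15}{110}\right) - 4449}{-6757 - 22141} = \frac{- 179 \left(\left(-15\right) \frac{1}{110}\right) - 4449}{-28898} = \left(\left(-179\right) \left(- \frac{3}{22}\right) - 4449\right) \left(- \frac{1}{28898}\right) = \left(\frac{537}{22} - 4449\right) \left(- \frac{1}{28898}\right) = \left(- \frac{97341}{22}\right) \left(- \frac{1}{28898}\right) = \frac{97341}{635756}$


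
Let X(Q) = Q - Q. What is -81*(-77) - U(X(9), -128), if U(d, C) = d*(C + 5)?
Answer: 6237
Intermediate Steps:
X(Q) = 0
U(d, C) = d*(5 + C)
-81*(-77) - U(X(9), -128) = -81*(-77) - 0*(5 - 128) = 6237 - 0*(-123) = 6237 - 1*0 = 6237 + 0 = 6237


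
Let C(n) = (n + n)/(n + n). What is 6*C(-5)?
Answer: 6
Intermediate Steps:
C(n) = 1 (C(n) = (2*n)/((2*n)) = (2*n)*(1/(2*n)) = 1)
6*C(-5) = 6*1 = 6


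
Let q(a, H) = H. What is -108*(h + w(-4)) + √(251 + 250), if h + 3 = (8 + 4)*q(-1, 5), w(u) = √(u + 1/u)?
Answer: -6156 + √501 - 54*I*√17 ≈ -6133.6 - 222.65*I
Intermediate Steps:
w(u) = √(u + 1/u)
h = 57 (h = -3 + (8 + 4)*5 = -3 + 12*5 = -3 + 60 = 57)
-108*(h + w(-4)) + √(251 + 250) = -108*(57 + √(-4 + 1/(-4))) + √(251 + 250) = -108*(57 + √(-4 - ¼)) + √501 = -108*(57 + √(-17/4)) + √501 = -108*(57 + I*√17/2) + √501 = (-6156 - 54*I*√17) + √501 = -6156 + √501 - 54*I*√17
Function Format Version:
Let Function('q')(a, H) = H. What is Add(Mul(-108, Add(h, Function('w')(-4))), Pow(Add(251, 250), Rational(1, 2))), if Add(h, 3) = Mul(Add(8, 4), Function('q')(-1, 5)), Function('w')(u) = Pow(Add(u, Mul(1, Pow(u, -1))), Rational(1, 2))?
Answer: Add(-6156, Pow(501, Rational(1, 2)), Mul(-54, I, Pow(17, Rational(1, 2)))) ≈ Add(-6133.6, Mul(-222.65, I))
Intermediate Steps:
Function('w')(u) = Pow(Add(u, Pow(u, -1)), Rational(1, 2))
h = 57 (h = Add(-3, Mul(Add(8, 4), 5)) = Add(-3, Mul(12, 5)) = Add(-3, 60) = 57)
Add(Mul(-108, Add(h, Function('w')(-4))), Pow(Add(251, 250), Rational(1, 2))) = Add(Mul(-108, Add(57, Pow(Add(-4, Pow(-4, -1)), Rational(1, 2)))), Pow(Add(251, 250), Rational(1, 2))) = Add(Mul(-108, Add(57, Pow(Add(-4, Rational(-1, 4)), Rational(1, 2)))), Pow(501, Rational(1, 2))) = Add(Mul(-108, Add(57, Pow(Rational(-17, 4), Rational(1, 2)))), Pow(501, Rational(1, 2))) = Add(Mul(-108, Add(57, Mul(Rational(1, 2), I, Pow(17, Rational(1, 2))))), Pow(501, Rational(1, 2))) = Add(Add(-6156, Mul(-54, I, Pow(17, Rational(1, 2)))), Pow(501, Rational(1, 2))) = Add(-6156, Pow(501, Rational(1, 2)), Mul(-54, I, Pow(17, Rational(1, 2))))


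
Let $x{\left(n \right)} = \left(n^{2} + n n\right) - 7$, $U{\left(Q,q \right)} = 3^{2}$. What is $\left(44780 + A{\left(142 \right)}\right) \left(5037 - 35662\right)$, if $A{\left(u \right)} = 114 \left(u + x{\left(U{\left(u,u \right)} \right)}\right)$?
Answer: $-2408288750$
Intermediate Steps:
$U{\left(Q,q \right)} = 9$
$x{\left(n \right)} = -7 + 2 n^{2}$ ($x{\left(n \right)} = \left(n^{2} + n^{2}\right) - 7 = 2 n^{2} - 7 = -7 + 2 n^{2}$)
$A{\left(u \right)} = 17670 + 114 u$ ($A{\left(u \right)} = 114 \left(u - \left(7 - 2 \cdot 9^{2}\right)\right) = 114 \left(u + \left(-7 + 2 \cdot 81\right)\right) = 114 \left(u + \left(-7 + 162\right)\right) = 114 \left(u + 155\right) = 114 \left(155 + u\right) = 17670 + 114 u$)
$\left(44780 + A{\left(142 \right)}\right) \left(5037 - 35662\right) = \left(44780 + \left(17670 + 114 \cdot 142\right)\right) \left(5037 - 35662\right) = \left(44780 + \left(17670 + 16188\right)\right) \left(-30625\right) = \left(44780 + 33858\right) \left(-30625\right) = 78638 \left(-30625\right) = -2408288750$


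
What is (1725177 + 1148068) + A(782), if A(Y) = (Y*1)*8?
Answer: 2879501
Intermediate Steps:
A(Y) = 8*Y (A(Y) = Y*8 = 8*Y)
(1725177 + 1148068) + A(782) = (1725177 + 1148068) + 8*782 = 2873245 + 6256 = 2879501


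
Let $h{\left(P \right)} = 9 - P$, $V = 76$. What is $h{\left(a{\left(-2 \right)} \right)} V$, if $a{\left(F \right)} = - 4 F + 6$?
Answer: $-380$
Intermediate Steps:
$a{\left(F \right)} = 6 - 4 F$
$h{\left(a{\left(-2 \right)} \right)} V = \left(9 - \left(6 - -8\right)\right) 76 = \left(9 - \left(6 + 8\right)\right) 76 = \left(9 - 14\right) 76 = \left(-5\right) 76 = -380$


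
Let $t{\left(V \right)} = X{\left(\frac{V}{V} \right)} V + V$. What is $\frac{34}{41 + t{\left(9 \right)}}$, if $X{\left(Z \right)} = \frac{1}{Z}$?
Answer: $\frac{34}{59} \approx 0.57627$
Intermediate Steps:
$t{\left(V \right)} = 2 V$ ($t{\left(V \right)} = \frac{V}{V \frac{1}{V}} + V = \frac{V}{1} + V = 1 V + V = V + V = 2 V$)
$\frac{34}{41 + t{\left(9 \right)}} = \frac{34}{41 + 2 \cdot 9} = \frac{34}{41 + 18} = \frac{34}{59}$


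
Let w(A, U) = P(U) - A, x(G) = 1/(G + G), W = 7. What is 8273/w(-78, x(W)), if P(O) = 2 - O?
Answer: 115822/1119 ≈ 103.50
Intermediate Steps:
x(G) = 1/(2*G)
w(A, U) = 2 - A - U (w(A, U) = (2 - U) - A = 2 - A - U)
8273/w(-78, x(W)) = 8273/(2 - 1*(-78) - 1/(2*7)) = 8273/(2 + 78 - 1/(2*7)) = 8273/(2 + 78 - 1*1/14) = 8273/(2 + 78 - 1/14) = 8273/(1119/14) = 8273*(14/1119) = 115822/1119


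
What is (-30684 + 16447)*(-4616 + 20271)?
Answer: -222880235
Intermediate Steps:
(-30684 + 16447)*(-4616 + 20271) = -14237*15655 = -222880235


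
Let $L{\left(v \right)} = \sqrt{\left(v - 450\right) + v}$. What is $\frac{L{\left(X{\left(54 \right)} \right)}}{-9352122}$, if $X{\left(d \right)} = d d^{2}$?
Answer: $- \frac{\sqrt{34942}}{3117374} \approx -5.9963 \cdot 10^{-5}$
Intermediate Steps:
$X{\left(d \right)} = d^{3}$
$L{\left(v \right)} = \sqrt{-450 + 2 v}$ ($L{\left(v \right)} = \sqrt{\left(-450 + v\right) + v} = \sqrt{-450 + 2 v}$)
$\frac{L{\left(X{\left(54 \right)} \right)}}{-9352122} = \frac{\sqrt{-450 + 2 \cdot 54^{3}}}{-9352122} = \sqrt{-450 + 2 \cdot 157464} \left(- \frac{1}{9352122}\right) = \sqrt{-450 + 314928} \left(- \frac{1}{9352122}\right) = \sqrt{314478} \left(- \frac{1}{9352122}\right) = 3 \sqrt{34942} \left(- \frac{1}{9352122}\right) = - \frac{\sqrt{34942}}{3117374}$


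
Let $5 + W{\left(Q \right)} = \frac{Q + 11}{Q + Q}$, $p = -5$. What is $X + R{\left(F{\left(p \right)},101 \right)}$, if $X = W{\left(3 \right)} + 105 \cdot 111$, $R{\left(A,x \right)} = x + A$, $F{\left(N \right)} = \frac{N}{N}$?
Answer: $\frac{35263}{3} \approx 11754.0$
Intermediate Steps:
$F{\left(N \right)} = 1$
$W{\left(Q \right)} = -5 + \frac{11 + Q}{2 Q}$ ($W{\left(Q \right)} = -5 + \frac{Q + 11}{Q + Q} = -5 + \frac{11 + Q}{2 Q}$)
$R{\left(A,x \right)} = A + x$
$X = \frac{34957}{3}$ ($X = \frac{11 - 27}{2 \cdot 3} + 105 \cdot 111 = \frac{1}{2} \cdot \frac{1}{3} \left(11 - 27\right) + 11655 = \frac{1}{2} \cdot \frac{1}{3} \left(-16\right) + 11655 = - \frac{8}{3} + 11655 = \frac{34957}{3} \approx 11652.0$)
$X + R{\left(F{\left(p \right)},101 \right)} = \frac{34957}{3} + \left(1 + 101\right) = \frac{34957}{3} + 102 = \frac{35263}{3}$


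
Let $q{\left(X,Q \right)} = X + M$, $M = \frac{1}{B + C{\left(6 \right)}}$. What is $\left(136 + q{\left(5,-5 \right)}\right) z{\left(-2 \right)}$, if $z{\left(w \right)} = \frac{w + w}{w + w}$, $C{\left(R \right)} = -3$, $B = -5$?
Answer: $\frac{1127}{8} \approx 140.88$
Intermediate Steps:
$M = - \frac{1}{8}$ ($M = \frac{1}{-5 - 3} = \frac{1}{-8} = - \frac{1}{8} \approx -0.125$)
$z{\left(w \right)} = 1$ ($z{\left(w \right)} = \frac{2 w}{2 w} = 2 w \frac{1}{2 w} = 1$)
$q{\left(X,Q \right)} = - \frac{1}{8} + X$ ($q{\left(X,Q \right)} = X - \frac{1}{8} = - \frac{1}{8} + X$)
$\left(136 + q{\left(5,-5 \right)}\right) z{\left(-2 \right)} = \left(136 + \left(- \frac{1}{8} + 5\right)\right) 1 = \left(136 + \frac{39}{8}\right) 1 = \frac{1127}{8} \cdot 1 = \frac{1127}{8}$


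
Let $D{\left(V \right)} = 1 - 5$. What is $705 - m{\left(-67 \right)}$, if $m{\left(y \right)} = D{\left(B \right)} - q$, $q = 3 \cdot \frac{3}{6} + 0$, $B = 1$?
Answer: $\frac{1421}{2} \approx 710.5$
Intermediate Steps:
$q = \frac{3}{2}$ ($q = 3 \cdot 3 \cdot \frac{1}{6} + 0 = 3 \cdot \frac{1}{2} + 0 = \frac{3}{2} + 0 = \frac{3}{2} \approx 1.5$)
$D{\left(V \right)} = -4$
$m{\left(y \right)} = - \frac{11}{2}$ ($m{\left(y \right)} = -4 - \frac{3}{2} = - \frac{11}{2}$)
$705 - m{\left(-67 \right)} = 705 - - \frac{11}{2} = 705 + \frac{11}{2} = \frac{1421}{2}$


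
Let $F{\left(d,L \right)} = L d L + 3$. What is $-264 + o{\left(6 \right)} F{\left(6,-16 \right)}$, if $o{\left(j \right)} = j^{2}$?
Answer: $55140$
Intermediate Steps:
$F{\left(d,L \right)} = 3 + d L^{2}$ ($F{\left(d,L \right)} = d L^{2} + 3 = 3 + d L^{2}$)
$-264 + o{\left(6 \right)} F{\left(6,-16 \right)} = -264 + 6^{2} \left(3 + 6 \left(-16\right)^{2}\right) = -264 + 36 \left(3 + 6 \cdot 256\right) = -264 + 36 \left(3 + 1536\right) = -264 + 36 \cdot 1539 = -264 + 55404 = 55140$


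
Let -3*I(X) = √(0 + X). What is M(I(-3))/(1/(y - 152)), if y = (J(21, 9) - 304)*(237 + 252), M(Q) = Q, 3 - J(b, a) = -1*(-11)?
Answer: 152720*I*√3/3 ≈ 88173.0*I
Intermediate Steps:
J(b, a) = -8 (J(b, a) = 3 - (-1)*(-11) = 3 - 1*11 = 3 - 11 = -8)
I(X) = -√X/3 (I(X) = -√(0 + X)/3 = -√X/3)
y = -152568 (y = (-8 - 304)*(237 + 252) = -312*489 = -152568)
M(I(-3))/(1/(y - 152)) = (-I*√3/3)/(1/(-152568 - 152)) = (-I*√3/3)/(1/(-152720)) = (-I*√3/3)/(-1/152720) = -I*√3/3*(-152720) = 152720*I*√3/3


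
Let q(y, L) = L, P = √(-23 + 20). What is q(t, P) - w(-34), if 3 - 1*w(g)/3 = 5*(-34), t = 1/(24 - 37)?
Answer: -519 + I*√3 ≈ -519.0 + 1.732*I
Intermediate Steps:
P = I*√3 (P = √(-3) = I*√3 ≈ 1.732*I)
t = -1/13 (t = 1/(-13) = -1/13 ≈ -0.076923)
w(g) = 519 (w(g) = 9 - 15*(-34) = 9 - 3*(-170) = 9 + 510 = 519)
q(t, P) - w(-34) = I*√3 - 1*519 = I*√3 - 519 = -519 + I*√3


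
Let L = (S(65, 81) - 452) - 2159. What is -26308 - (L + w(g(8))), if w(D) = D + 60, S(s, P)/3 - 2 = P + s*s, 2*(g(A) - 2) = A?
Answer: -36687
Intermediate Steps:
g(A) = 2 + A/2
S(s, P) = 6 + 3*P + 3*s² (S(s, P) = 6 + 3*(P + s*s) = 6 + 3*(P + s²) = 6 + (3*P + 3*s²) = 6 + 3*P + 3*s²)
w(D) = 60 + D
L = 10313 (L = ((6 + 3*81 + 3*65²) - 452) - 2159 = ((6 + 243 + 3*4225) - 452) - 2159 = ((6 + 243 + 12675) - 452) - 2159 = (12924 - 452) - 2159 = 12472 - 2159 = 10313)
-26308 - (L + w(g(8))) = -26308 - (10313 + (60 + (2 + (½)*8))) = -26308 - (10313 + (60 + (2 + 4))) = -26308 - (10313 + (60 + 6)) = -26308 - (10313 + 66) = -26308 - 1*10379 = -26308 - 10379 = -36687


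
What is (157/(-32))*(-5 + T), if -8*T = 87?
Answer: 19939/256 ≈ 77.887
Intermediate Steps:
T = -87/8 (T = -1/8*87 = -87/8 ≈ -10.875)
(157/(-32))*(-5 + T) = (157/(-32))*(-5 - 87/8) = (157*(-1/32))*(-127/8) = -157/32*(-127/8) = 19939/256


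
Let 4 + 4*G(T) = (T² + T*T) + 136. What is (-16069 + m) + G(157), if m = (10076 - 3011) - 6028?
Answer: -5349/2 ≈ -2674.5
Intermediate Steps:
m = 1037 (m = 7065 - 6028 = 1037)
G(T) = 33 + T²/2 (G(T) = -1 + ((T² + T*T) + 136)/4 = -1 + ((T² + T²) + 136)/4 = -1 + (2*T² + 136)/4 = -1 + (136 + 2*T²)/4 = -1 + (34 + T²/2) = 33 + T²/2)
(-16069 + m) + G(157) = (-16069 + 1037) + (33 + (½)*157²) = -15032 + (33 + (½)*24649) = -15032 + (33 + 24649/2) = -15032 + 24715/2 = -5349/2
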